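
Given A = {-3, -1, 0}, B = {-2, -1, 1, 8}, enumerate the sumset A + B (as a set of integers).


A + B = {a + b : a ∈ A, b ∈ B}.
Enumerate all |A|·|B| = 3·4 = 12 pairs (a, b) and collect distinct sums.
a = -3: -3+-2=-5, -3+-1=-4, -3+1=-2, -3+8=5
a = -1: -1+-2=-3, -1+-1=-2, -1+1=0, -1+8=7
a = 0: 0+-2=-2, 0+-1=-1, 0+1=1, 0+8=8
Collecting distinct sums: A + B = {-5, -4, -3, -2, -1, 0, 1, 5, 7, 8}
|A + B| = 10

A + B = {-5, -4, -3, -2, -1, 0, 1, 5, 7, 8}


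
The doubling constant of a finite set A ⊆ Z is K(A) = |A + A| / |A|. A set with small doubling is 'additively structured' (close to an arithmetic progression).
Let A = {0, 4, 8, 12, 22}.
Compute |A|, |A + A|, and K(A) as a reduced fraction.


|A| = 5.
Compute A + A by enumerating all 25 pairs.
A + A = {0, 4, 8, 12, 16, 20, 22, 24, 26, 30, 34, 44}, so |A + A| = 12.
K = |A + A| / |A| = 12/5 (already in lowest terms) ≈ 2.4000.
Reference: AP of size 5 gives K = 9/5 ≈ 1.8000; a fully generic set of size 5 gives K ≈ 3.0000.

|A| = 5, |A + A| = 12, K = 12/5.


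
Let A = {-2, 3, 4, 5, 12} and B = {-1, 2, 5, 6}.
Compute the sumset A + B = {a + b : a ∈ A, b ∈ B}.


A + B = {a + b : a ∈ A, b ∈ B}.
Enumerate all |A|·|B| = 5·4 = 20 pairs (a, b) and collect distinct sums.
a = -2: -2+-1=-3, -2+2=0, -2+5=3, -2+6=4
a = 3: 3+-1=2, 3+2=5, 3+5=8, 3+6=9
a = 4: 4+-1=3, 4+2=6, 4+5=9, 4+6=10
a = 5: 5+-1=4, 5+2=7, 5+5=10, 5+6=11
a = 12: 12+-1=11, 12+2=14, 12+5=17, 12+6=18
Collecting distinct sums: A + B = {-3, 0, 2, 3, 4, 5, 6, 7, 8, 9, 10, 11, 14, 17, 18}
|A + B| = 15

A + B = {-3, 0, 2, 3, 4, 5, 6, 7, 8, 9, 10, 11, 14, 17, 18}


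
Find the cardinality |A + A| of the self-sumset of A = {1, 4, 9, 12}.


A + A = {a + a' : a, a' ∈ A}; |A| = 4.
General bounds: 2|A| - 1 ≤ |A + A| ≤ |A|(|A|+1)/2, i.e. 7 ≤ |A + A| ≤ 10.
Lower bound 2|A|-1 is attained iff A is an arithmetic progression.
Enumerate sums a + a' for a ≤ a' (symmetric, so this suffices):
a = 1: 1+1=2, 1+4=5, 1+9=10, 1+12=13
a = 4: 4+4=8, 4+9=13, 4+12=16
a = 9: 9+9=18, 9+12=21
a = 12: 12+12=24
Distinct sums: {2, 5, 8, 10, 13, 16, 18, 21, 24}
|A + A| = 9

|A + A| = 9


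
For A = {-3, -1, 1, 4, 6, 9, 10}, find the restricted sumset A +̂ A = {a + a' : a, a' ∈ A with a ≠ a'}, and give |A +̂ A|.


Restricted sumset: A +̂ A = {a + a' : a ∈ A, a' ∈ A, a ≠ a'}.
Equivalently, take A + A and drop any sum 2a that is achievable ONLY as a + a for a ∈ A (i.e. sums representable only with equal summands).
Enumerate pairs (a, a') with a < a' (symmetric, so each unordered pair gives one sum; this covers all a ≠ a'):
  -3 + -1 = -4
  -3 + 1 = -2
  -3 + 4 = 1
  -3 + 6 = 3
  -3 + 9 = 6
  -3 + 10 = 7
  -1 + 1 = 0
  -1 + 4 = 3
  -1 + 6 = 5
  -1 + 9 = 8
  -1 + 10 = 9
  1 + 4 = 5
  1 + 6 = 7
  1 + 9 = 10
  1 + 10 = 11
  4 + 6 = 10
  4 + 9 = 13
  4 + 10 = 14
  6 + 9 = 15
  6 + 10 = 16
  9 + 10 = 19
Collected distinct sums: {-4, -2, 0, 1, 3, 5, 6, 7, 8, 9, 10, 11, 13, 14, 15, 16, 19}
|A +̂ A| = 17
(Reference bound: |A +̂ A| ≥ 2|A| - 3 for |A| ≥ 2, with |A| = 7 giving ≥ 11.)

|A +̂ A| = 17


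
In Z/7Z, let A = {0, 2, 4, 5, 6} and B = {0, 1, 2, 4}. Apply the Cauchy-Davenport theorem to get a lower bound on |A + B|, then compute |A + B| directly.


Cauchy-Davenport: |A + B| ≥ min(p, |A| + |B| - 1) for A, B nonempty in Z/pZ.
|A| = 5, |B| = 4, p = 7.
CD lower bound = min(7, 5 + 4 - 1) = min(7, 8) = 7.
Compute A + B mod 7 directly:
a = 0: 0+0=0, 0+1=1, 0+2=2, 0+4=4
a = 2: 2+0=2, 2+1=3, 2+2=4, 2+4=6
a = 4: 4+0=4, 4+1=5, 4+2=6, 4+4=1
a = 5: 5+0=5, 5+1=6, 5+2=0, 5+4=2
a = 6: 6+0=6, 6+1=0, 6+2=1, 6+4=3
A + B = {0, 1, 2, 3, 4, 5, 6}, so |A + B| = 7.
Verify: 7 ≥ 7? Yes ✓.

CD lower bound = 7, actual |A + B| = 7.


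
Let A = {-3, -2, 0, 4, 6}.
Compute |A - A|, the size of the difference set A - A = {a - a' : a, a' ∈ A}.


A - A = {a - a' : a, a' ∈ A}; |A| = 5.
Bounds: 2|A|-1 ≤ |A - A| ≤ |A|² - |A| + 1, i.e. 9 ≤ |A - A| ≤ 21.
Note: 0 ∈ A - A always (from a - a). The set is symmetric: if d ∈ A - A then -d ∈ A - A.
Enumerate nonzero differences d = a - a' with a > a' (then include -d):
Positive differences: {1, 2, 3, 4, 6, 7, 8, 9}
Full difference set: {0} ∪ (positive diffs) ∪ (negative diffs).
|A - A| = 1 + 2·8 = 17 (matches direct enumeration: 17).

|A - A| = 17


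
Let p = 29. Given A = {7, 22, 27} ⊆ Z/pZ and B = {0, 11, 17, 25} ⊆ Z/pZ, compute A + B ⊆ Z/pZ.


Work in Z/29Z: reduce every sum a + b modulo 29.
Enumerate all 12 pairs:
a = 7: 7+0=7, 7+11=18, 7+17=24, 7+25=3
a = 22: 22+0=22, 22+11=4, 22+17=10, 22+25=18
a = 27: 27+0=27, 27+11=9, 27+17=15, 27+25=23
Distinct residues collected: {3, 4, 7, 9, 10, 15, 18, 22, 23, 24, 27}
|A + B| = 11 (out of 29 total residues).

A + B = {3, 4, 7, 9, 10, 15, 18, 22, 23, 24, 27}


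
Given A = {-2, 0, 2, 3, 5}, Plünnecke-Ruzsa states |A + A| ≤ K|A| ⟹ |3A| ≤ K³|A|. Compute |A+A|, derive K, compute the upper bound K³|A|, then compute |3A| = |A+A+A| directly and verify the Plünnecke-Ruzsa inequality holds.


|A| = 5.
Step 1: Compute A + A by enumerating all 25 pairs.
A + A = {-4, -2, 0, 1, 2, 3, 4, 5, 6, 7, 8, 10}, so |A + A| = 12.
Step 2: Doubling constant K = |A + A|/|A| = 12/5 = 12/5 ≈ 2.4000.
Step 3: Plünnecke-Ruzsa gives |3A| ≤ K³·|A| = (2.4000)³ · 5 ≈ 69.1200.
Step 4: Compute 3A = A + A + A directly by enumerating all triples (a,b,c) ∈ A³; |3A| = 19.
Step 5: Check 19 ≤ 69.1200? Yes ✓.

K = 12/5, Plünnecke-Ruzsa bound K³|A| ≈ 69.1200, |3A| = 19, inequality holds.


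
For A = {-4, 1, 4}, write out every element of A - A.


A - A = {a - a' : a, a' ∈ A}.
Compute a - a' for each ordered pair (a, a'):
a = -4: -4--4=0, -4-1=-5, -4-4=-8
a = 1: 1--4=5, 1-1=0, 1-4=-3
a = 4: 4--4=8, 4-1=3, 4-4=0
Collecting distinct values (and noting 0 appears from a-a):
A - A = {-8, -5, -3, 0, 3, 5, 8}
|A - A| = 7

A - A = {-8, -5, -3, 0, 3, 5, 8}


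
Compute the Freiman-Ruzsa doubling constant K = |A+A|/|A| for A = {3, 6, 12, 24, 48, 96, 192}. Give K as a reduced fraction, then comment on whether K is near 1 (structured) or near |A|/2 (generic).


|A| = 7.
Compute A + A by enumerating all 49 pairs.
A + A = {6, 9, 12, 15, 18, 24, 27, 30, 36, 48, 51, 54, 60, 72, 96, 99, 102, 108, 120, 144, 192, 195, 198, 204, 216, 240, 288, 384}, so |A + A| = 28.
K = |A + A| / |A| = 28/7 = 4/1 ≈ 4.0000.
Reference: AP of size 7 gives K = 13/7 ≈ 1.8571; a fully generic set of size 7 gives K ≈ 4.0000.

|A| = 7, |A + A| = 28, K = 28/7 = 4/1.


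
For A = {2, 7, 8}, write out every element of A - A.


A - A = {a - a' : a, a' ∈ A}.
Compute a - a' for each ordered pair (a, a'):
a = 2: 2-2=0, 2-7=-5, 2-8=-6
a = 7: 7-2=5, 7-7=0, 7-8=-1
a = 8: 8-2=6, 8-7=1, 8-8=0
Collecting distinct values (and noting 0 appears from a-a):
A - A = {-6, -5, -1, 0, 1, 5, 6}
|A - A| = 7

A - A = {-6, -5, -1, 0, 1, 5, 6}


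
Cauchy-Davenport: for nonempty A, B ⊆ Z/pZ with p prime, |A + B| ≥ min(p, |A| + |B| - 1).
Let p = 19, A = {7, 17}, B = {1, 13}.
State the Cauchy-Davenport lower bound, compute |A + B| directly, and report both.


Cauchy-Davenport: |A + B| ≥ min(p, |A| + |B| - 1) for A, B nonempty in Z/pZ.
|A| = 2, |B| = 2, p = 19.
CD lower bound = min(19, 2 + 2 - 1) = min(19, 3) = 3.
Compute A + B mod 19 directly:
a = 7: 7+1=8, 7+13=1
a = 17: 17+1=18, 17+13=11
A + B = {1, 8, 11, 18}, so |A + B| = 4.
Verify: 4 ≥ 3? Yes ✓.

CD lower bound = 3, actual |A + B| = 4.


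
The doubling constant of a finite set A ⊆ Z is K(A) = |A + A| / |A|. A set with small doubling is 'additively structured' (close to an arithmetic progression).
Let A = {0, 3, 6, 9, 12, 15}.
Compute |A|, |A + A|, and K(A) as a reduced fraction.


|A| = 6.
Compute A + A by enumerating all 36 pairs.
A + A = {0, 3, 6, 9, 12, 15, 18, 21, 24, 27, 30}, so |A + A| = 11.
K = |A + A| / |A| = 11/6 (already in lowest terms) ≈ 1.8333.
Reference: AP of size 6 gives K = 11/6 ≈ 1.8333; a fully generic set of size 6 gives K ≈ 3.5000.

|A| = 6, |A + A| = 11, K = 11/6.


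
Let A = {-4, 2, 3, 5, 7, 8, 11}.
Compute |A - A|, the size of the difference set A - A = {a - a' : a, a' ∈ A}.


A - A = {a - a' : a, a' ∈ A}; |A| = 7.
Bounds: 2|A|-1 ≤ |A - A| ≤ |A|² - |A| + 1, i.e. 13 ≤ |A - A| ≤ 43.
Note: 0 ∈ A - A always (from a - a). The set is symmetric: if d ∈ A - A then -d ∈ A - A.
Enumerate nonzero differences d = a - a' with a > a' (then include -d):
Positive differences: {1, 2, 3, 4, 5, 6, 7, 8, 9, 11, 12, 15}
Full difference set: {0} ∪ (positive diffs) ∪ (negative diffs).
|A - A| = 1 + 2·12 = 25 (matches direct enumeration: 25).

|A - A| = 25


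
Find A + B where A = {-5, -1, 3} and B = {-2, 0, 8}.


A + B = {a + b : a ∈ A, b ∈ B}.
Enumerate all |A|·|B| = 3·3 = 9 pairs (a, b) and collect distinct sums.
a = -5: -5+-2=-7, -5+0=-5, -5+8=3
a = -1: -1+-2=-3, -1+0=-1, -1+8=7
a = 3: 3+-2=1, 3+0=3, 3+8=11
Collecting distinct sums: A + B = {-7, -5, -3, -1, 1, 3, 7, 11}
|A + B| = 8

A + B = {-7, -5, -3, -1, 1, 3, 7, 11}


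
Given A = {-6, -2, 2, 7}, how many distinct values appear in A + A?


A + A = {a + a' : a, a' ∈ A}; |A| = 4.
General bounds: 2|A| - 1 ≤ |A + A| ≤ |A|(|A|+1)/2, i.e. 7 ≤ |A + A| ≤ 10.
Lower bound 2|A|-1 is attained iff A is an arithmetic progression.
Enumerate sums a + a' for a ≤ a' (symmetric, so this suffices):
a = -6: -6+-6=-12, -6+-2=-8, -6+2=-4, -6+7=1
a = -2: -2+-2=-4, -2+2=0, -2+7=5
a = 2: 2+2=4, 2+7=9
a = 7: 7+7=14
Distinct sums: {-12, -8, -4, 0, 1, 4, 5, 9, 14}
|A + A| = 9

|A + A| = 9


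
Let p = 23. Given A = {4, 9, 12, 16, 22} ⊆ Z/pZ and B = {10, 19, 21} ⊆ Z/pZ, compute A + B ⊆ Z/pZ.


Work in Z/23Z: reduce every sum a + b modulo 23.
Enumerate all 15 pairs:
a = 4: 4+10=14, 4+19=0, 4+21=2
a = 9: 9+10=19, 9+19=5, 9+21=7
a = 12: 12+10=22, 12+19=8, 12+21=10
a = 16: 16+10=3, 16+19=12, 16+21=14
a = 22: 22+10=9, 22+19=18, 22+21=20
Distinct residues collected: {0, 2, 3, 5, 7, 8, 9, 10, 12, 14, 18, 19, 20, 22}
|A + B| = 14 (out of 23 total residues).

A + B = {0, 2, 3, 5, 7, 8, 9, 10, 12, 14, 18, 19, 20, 22}


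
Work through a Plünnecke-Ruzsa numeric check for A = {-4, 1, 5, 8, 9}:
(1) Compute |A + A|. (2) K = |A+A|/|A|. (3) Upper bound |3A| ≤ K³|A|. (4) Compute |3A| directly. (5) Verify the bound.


|A| = 5.
Step 1: Compute A + A by enumerating all 25 pairs.
A + A = {-8, -3, 1, 2, 4, 5, 6, 9, 10, 13, 14, 16, 17, 18}, so |A + A| = 14.
Step 2: Doubling constant K = |A + A|/|A| = 14/5 = 14/5 ≈ 2.8000.
Step 3: Plünnecke-Ruzsa gives |3A| ≤ K³·|A| = (2.8000)³ · 5 ≈ 109.7600.
Step 4: Compute 3A = A + A + A directly by enumerating all triples (a,b,c) ∈ A³; |3A| = 28.
Step 5: Check 28 ≤ 109.7600? Yes ✓.

K = 14/5, Plünnecke-Ruzsa bound K³|A| ≈ 109.7600, |3A| = 28, inequality holds.


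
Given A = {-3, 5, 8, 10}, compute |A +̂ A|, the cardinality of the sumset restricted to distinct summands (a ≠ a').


Restricted sumset: A +̂ A = {a + a' : a ∈ A, a' ∈ A, a ≠ a'}.
Equivalently, take A + A and drop any sum 2a that is achievable ONLY as a + a for a ∈ A (i.e. sums representable only with equal summands).
Enumerate pairs (a, a') with a < a' (symmetric, so each unordered pair gives one sum; this covers all a ≠ a'):
  -3 + 5 = 2
  -3 + 8 = 5
  -3 + 10 = 7
  5 + 8 = 13
  5 + 10 = 15
  8 + 10 = 18
Collected distinct sums: {2, 5, 7, 13, 15, 18}
|A +̂ A| = 6
(Reference bound: |A +̂ A| ≥ 2|A| - 3 for |A| ≥ 2, with |A| = 4 giving ≥ 5.)

|A +̂ A| = 6


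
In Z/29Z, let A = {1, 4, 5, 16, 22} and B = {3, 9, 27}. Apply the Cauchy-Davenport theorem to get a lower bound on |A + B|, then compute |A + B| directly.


Cauchy-Davenport: |A + B| ≥ min(p, |A| + |B| - 1) for A, B nonempty in Z/pZ.
|A| = 5, |B| = 3, p = 29.
CD lower bound = min(29, 5 + 3 - 1) = min(29, 7) = 7.
Compute A + B mod 29 directly:
a = 1: 1+3=4, 1+9=10, 1+27=28
a = 4: 4+3=7, 4+9=13, 4+27=2
a = 5: 5+3=8, 5+9=14, 5+27=3
a = 16: 16+3=19, 16+9=25, 16+27=14
a = 22: 22+3=25, 22+9=2, 22+27=20
A + B = {2, 3, 4, 7, 8, 10, 13, 14, 19, 20, 25, 28}, so |A + B| = 12.
Verify: 12 ≥ 7? Yes ✓.

CD lower bound = 7, actual |A + B| = 12.


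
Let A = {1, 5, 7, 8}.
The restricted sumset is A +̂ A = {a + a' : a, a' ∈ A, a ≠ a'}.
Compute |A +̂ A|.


Restricted sumset: A +̂ A = {a + a' : a ∈ A, a' ∈ A, a ≠ a'}.
Equivalently, take A + A and drop any sum 2a that is achievable ONLY as a + a for a ∈ A (i.e. sums representable only with equal summands).
Enumerate pairs (a, a') with a < a' (symmetric, so each unordered pair gives one sum; this covers all a ≠ a'):
  1 + 5 = 6
  1 + 7 = 8
  1 + 8 = 9
  5 + 7 = 12
  5 + 8 = 13
  7 + 8 = 15
Collected distinct sums: {6, 8, 9, 12, 13, 15}
|A +̂ A| = 6
(Reference bound: |A +̂ A| ≥ 2|A| - 3 for |A| ≥ 2, with |A| = 4 giving ≥ 5.)

|A +̂ A| = 6


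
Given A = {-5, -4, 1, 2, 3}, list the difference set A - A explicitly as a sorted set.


A - A = {a - a' : a, a' ∈ A}.
Compute a - a' for each ordered pair (a, a'):
a = -5: -5--5=0, -5--4=-1, -5-1=-6, -5-2=-7, -5-3=-8
a = -4: -4--5=1, -4--4=0, -4-1=-5, -4-2=-6, -4-3=-7
a = 1: 1--5=6, 1--4=5, 1-1=0, 1-2=-1, 1-3=-2
a = 2: 2--5=7, 2--4=6, 2-1=1, 2-2=0, 2-3=-1
a = 3: 3--5=8, 3--4=7, 3-1=2, 3-2=1, 3-3=0
Collecting distinct values (and noting 0 appears from a-a):
A - A = {-8, -7, -6, -5, -2, -1, 0, 1, 2, 5, 6, 7, 8}
|A - A| = 13

A - A = {-8, -7, -6, -5, -2, -1, 0, 1, 2, 5, 6, 7, 8}


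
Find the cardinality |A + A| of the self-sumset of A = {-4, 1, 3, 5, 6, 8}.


A + A = {a + a' : a, a' ∈ A}; |A| = 6.
General bounds: 2|A| - 1 ≤ |A + A| ≤ |A|(|A|+1)/2, i.e. 11 ≤ |A + A| ≤ 21.
Lower bound 2|A|-1 is attained iff A is an arithmetic progression.
Enumerate sums a + a' for a ≤ a' (symmetric, so this suffices):
a = -4: -4+-4=-8, -4+1=-3, -4+3=-1, -4+5=1, -4+6=2, -4+8=4
a = 1: 1+1=2, 1+3=4, 1+5=6, 1+6=7, 1+8=9
a = 3: 3+3=6, 3+5=8, 3+6=9, 3+8=11
a = 5: 5+5=10, 5+6=11, 5+8=13
a = 6: 6+6=12, 6+8=14
a = 8: 8+8=16
Distinct sums: {-8, -3, -1, 1, 2, 4, 6, 7, 8, 9, 10, 11, 12, 13, 14, 16}
|A + A| = 16

|A + A| = 16


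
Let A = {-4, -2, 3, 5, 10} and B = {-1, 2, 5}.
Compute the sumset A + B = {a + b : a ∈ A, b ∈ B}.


A + B = {a + b : a ∈ A, b ∈ B}.
Enumerate all |A|·|B| = 5·3 = 15 pairs (a, b) and collect distinct sums.
a = -4: -4+-1=-5, -4+2=-2, -4+5=1
a = -2: -2+-1=-3, -2+2=0, -2+5=3
a = 3: 3+-1=2, 3+2=5, 3+5=8
a = 5: 5+-1=4, 5+2=7, 5+5=10
a = 10: 10+-1=9, 10+2=12, 10+5=15
Collecting distinct sums: A + B = {-5, -3, -2, 0, 1, 2, 3, 4, 5, 7, 8, 9, 10, 12, 15}
|A + B| = 15

A + B = {-5, -3, -2, 0, 1, 2, 3, 4, 5, 7, 8, 9, 10, 12, 15}


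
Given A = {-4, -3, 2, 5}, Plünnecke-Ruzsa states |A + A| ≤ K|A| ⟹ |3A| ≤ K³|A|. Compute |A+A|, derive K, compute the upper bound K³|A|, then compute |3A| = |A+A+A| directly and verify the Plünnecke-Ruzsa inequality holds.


|A| = 4.
Step 1: Compute A + A by enumerating all 16 pairs.
A + A = {-8, -7, -6, -2, -1, 1, 2, 4, 7, 10}, so |A + A| = 10.
Step 2: Doubling constant K = |A + A|/|A| = 10/4 = 10/4 ≈ 2.5000.
Step 3: Plünnecke-Ruzsa gives |3A| ≤ K³·|A| = (2.5000)³ · 4 ≈ 62.5000.
Step 4: Compute 3A = A + A + A directly by enumerating all triples (a,b,c) ∈ A³; |3A| = 19.
Step 5: Check 19 ≤ 62.5000? Yes ✓.

K = 10/4, Plünnecke-Ruzsa bound K³|A| ≈ 62.5000, |3A| = 19, inequality holds.


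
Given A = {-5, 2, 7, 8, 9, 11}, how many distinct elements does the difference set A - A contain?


A - A = {a - a' : a, a' ∈ A}; |A| = 6.
Bounds: 2|A|-1 ≤ |A - A| ≤ |A|² - |A| + 1, i.e. 11 ≤ |A - A| ≤ 31.
Note: 0 ∈ A - A always (from a - a). The set is symmetric: if d ∈ A - A then -d ∈ A - A.
Enumerate nonzero differences d = a - a' with a > a' (then include -d):
Positive differences: {1, 2, 3, 4, 5, 6, 7, 9, 12, 13, 14, 16}
Full difference set: {0} ∪ (positive diffs) ∪ (negative diffs).
|A - A| = 1 + 2·12 = 25 (matches direct enumeration: 25).

|A - A| = 25


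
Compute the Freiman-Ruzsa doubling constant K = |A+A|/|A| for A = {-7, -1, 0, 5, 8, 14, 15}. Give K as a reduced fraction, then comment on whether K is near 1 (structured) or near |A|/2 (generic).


|A| = 7.
Compute A + A by enumerating all 49 pairs.
A + A = {-14, -8, -7, -2, -1, 0, 1, 4, 5, 7, 8, 10, 13, 14, 15, 16, 19, 20, 22, 23, 28, 29, 30}, so |A + A| = 23.
K = |A + A| / |A| = 23/7 (already in lowest terms) ≈ 3.2857.
Reference: AP of size 7 gives K = 13/7 ≈ 1.8571; a fully generic set of size 7 gives K ≈ 4.0000.

|A| = 7, |A + A| = 23, K = 23/7.


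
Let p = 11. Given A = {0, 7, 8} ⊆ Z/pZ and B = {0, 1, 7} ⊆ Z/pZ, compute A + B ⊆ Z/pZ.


Work in Z/11Z: reduce every sum a + b modulo 11.
Enumerate all 9 pairs:
a = 0: 0+0=0, 0+1=1, 0+7=7
a = 7: 7+0=7, 7+1=8, 7+7=3
a = 8: 8+0=8, 8+1=9, 8+7=4
Distinct residues collected: {0, 1, 3, 4, 7, 8, 9}
|A + B| = 7 (out of 11 total residues).

A + B = {0, 1, 3, 4, 7, 8, 9}


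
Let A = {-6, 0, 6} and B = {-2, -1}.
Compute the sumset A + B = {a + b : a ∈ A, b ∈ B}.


A + B = {a + b : a ∈ A, b ∈ B}.
Enumerate all |A|·|B| = 3·2 = 6 pairs (a, b) and collect distinct sums.
a = -6: -6+-2=-8, -6+-1=-7
a = 0: 0+-2=-2, 0+-1=-1
a = 6: 6+-2=4, 6+-1=5
Collecting distinct sums: A + B = {-8, -7, -2, -1, 4, 5}
|A + B| = 6

A + B = {-8, -7, -2, -1, 4, 5}


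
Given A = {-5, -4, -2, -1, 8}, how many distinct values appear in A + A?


A + A = {a + a' : a, a' ∈ A}; |A| = 5.
General bounds: 2|A| - 1 ≤ |A + A| ≤ |A|(|A|+1)/2, i.e. 9 ≤ |A + A| ≤ 15.
Lower bound 2|A|-1 is attained iff A is an arithmetic progression.
Enumerate sums a + a' for a ≤ a' (symmetric, so this suffices):
a = -5: -5+-5=-10, -5+-4=-9, -5+-2=-7, -5+-1=-6, -5+8=3
a = -4: -4+-4=-8, -4+-2=-6, -4+-1=-5, -4+8=4
a = -2: -2+-2=-4, -2+-1=-3, -2+8=6
a = -1: -1+-1=-2, -1+8=7
a = 8: 8+8=16
Distinct sums: {-10, -9, -8, -7, -6, -5, -4, -3, -2, 3, 4, 6, 7, 16}
|A + A| = 14

|A + A| = 14


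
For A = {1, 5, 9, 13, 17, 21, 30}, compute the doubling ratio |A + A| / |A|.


|A| = 7.
Compute A + A by enumerating all 49 pairs.
A + A = {2, 6, 10, 14, 18, 22, 26, 30, 31, 34, 35, 38, 39, 42, 43, 47, 51, 60}, so |A + A| = 18.
K = |A + A| / |A| = 18/7 (already in lowest terms) ≈ 2.5714.
Reference: AP of size 7 gives K = 13/7 ≈ 1.8571; a fully generic set of size 7 gives K ≈ 4.0000.

|A| = 7, |A + A| = 18, K = 18/7.


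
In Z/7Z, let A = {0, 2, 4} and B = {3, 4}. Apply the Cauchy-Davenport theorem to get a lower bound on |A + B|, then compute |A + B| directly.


Cauchy-Davenport: |A + B| ≥ min(p, |A| + |B| - 1) for A, B nonempty in Z/pZ.
|A| = 3, |B| = 2, p = 7.
CD lower bound = min(7, 3 + 2 - 1) = min(7, 4) = 4.
Compute A + B mod 7 directly:
a = 0: 0+3=3, 0+4=4
a = 2: 2+3=5, 2+4=6
a = 4: 4+3=0, 4+4=1
A + B = {0, 1, 3, 4, 5, 6}, so |A + B| = 6.
Verify: 6 ≥ 4? Yes ✓.

CD lower bound = 4, actual |A + B| = 6.


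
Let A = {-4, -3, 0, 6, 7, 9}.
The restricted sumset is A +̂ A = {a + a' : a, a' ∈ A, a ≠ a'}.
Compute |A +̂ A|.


Restricted sumset: A +̂ A = {a + a' : a ∈ A, a' ∈ A, a ≠ a'}.
Equivalently, take A + A and drop any sum 2a that is achievable ONLY as a + a for a ∈ A (i.e. sums representable only with equal summands).
Enumerate pairs (a, a') with a < a' (symmetric, so each unordered pair gives one sum; this covers all a ≠ a'):
  -4 + -3 = -7
  -4 + 0 = -4
  -4 + 6 = 2
  -4 + 7 = 3
  -4 + 9 = 5
  -3 + 0 = -3
  -3 + 6 = 3
  -3 + 7 = 4
  -3 + 9 = 6
  0 + 6 = 6
  0 + 7 = 7
  0 + 9 = 9
  6 + 7 = 13
  6 + 9 = 15
  7 + 9 = 16
Collected distinct sums: {-7, -4, -3, 2, 3, 4, 5, 6, 7, 9, 13, 15, 16}
|A +̂ A| = 13
(Reference bound: |A +̂ A| ≥ 2|A| - 3 for |A| ≥ 2, with |A| = 6 giving ≥ 9.)

|A +̂ A| = 13


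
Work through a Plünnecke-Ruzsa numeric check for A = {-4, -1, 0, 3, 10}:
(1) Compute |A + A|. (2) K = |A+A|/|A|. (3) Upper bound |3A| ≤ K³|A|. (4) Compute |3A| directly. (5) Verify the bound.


|A| = 5.
Step 1: Compute A + A by enumerating all 25 pairs.
A + A = {-8, -5, -4, -2, -1, 0, 2, 3, 6, 9, 10, 13, 20}, so |A + A| = 13.
Step 2: Doubling constant K = |A + A|/|A| = 13/5 = 13/5 ≈ 2.6000.
Step 3: Plünnecke-Ruzsa gives |3A| ≤ K³·|A| = (2.6000)³ · 5 ≈ 87.8800.
Step 4: Compute 3A = A + A + A directly by enumerating all triples (a,b,c) ∈ A³; |3A| = 25.
Step 5: Check 25 ≤ 87.8800? Yes ✓.

K = 13/5, Plünnecke-Ruzsa bound K³|A| ≈ 87.8800, |3A| = 25, inequality holds.


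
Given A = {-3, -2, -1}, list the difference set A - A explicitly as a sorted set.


A - A = {a - a' : a, a' ∈ A}.
Compute a - a' for each ordered pair (a, a'):
a = -3: -3--3=0, -3--2=-1, -3--1=-2
a = -2: -2--3=1, -2--2=0, -2--1=-1
a = -1: -1--3=2, -1--2=1, -1--1=0
Collecting distinct values (and noting 0 appears from a-a):
A - A = {-2, -1, 0, 1, 2}
|A - A| = 5

A - A = {-2, -1, 0, 1, 2}


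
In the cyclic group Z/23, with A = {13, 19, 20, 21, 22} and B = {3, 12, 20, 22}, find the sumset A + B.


Work in Z/23Z: reduce every sum a + b modulo 23.
Enumerate all 20 pairs:
a = 13: 13+3=16, 13+12=2, 13+20=10, 13+22=12
a = 19: 19+3=22, 19+12=8, 19+20=16, 19+22=18
a = 20: 20+3=0, 20+12=9, 20+20=17, 20+22=19
a = 21: 21+3=1, 21+12=10, 21+20=18, 21+22=20
a = 22: 22+3=2, 22+12=11, 22+20=19, 22+22=21
Distinct residues collected: {0, 1, 2, 8, 9, 10, 11, 12, 16, 17, 18, 19, 20, 21, 22}
|A + B| = 15 (out of 23 total residues).

A + B = {0, 1, 2, 8, 9, 10, 11, 12, 16, 17, 18, 19, 20, 21, 22}


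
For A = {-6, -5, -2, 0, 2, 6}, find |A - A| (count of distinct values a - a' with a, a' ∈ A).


A - A = {a - a' : a, a' ∈ A}; |A| = 6.
Bounds: 2|A|-1 ≤ |A - A| ≤ |A|² - |A| + 1, i.e. 11 ≤ |A - A| ≤ 31.
Note: 0 ∈ A - A always (from a - a). The set is symmetric: if d ∈ A - A then -d ∈ A - A.
Enumerate nonzero differences d = a - a' with a > a' (then include -d):
Positive differences: {1, 2, 3, 4, 5, 6, 7, 8, 11, 12}
Full difference set: {0} ∪ (positive diffs) ∪ (negative diffs).
|A - A| = 1 + 2·10 = 21 (matches direct enumeration: 21).

|A - A| = 21


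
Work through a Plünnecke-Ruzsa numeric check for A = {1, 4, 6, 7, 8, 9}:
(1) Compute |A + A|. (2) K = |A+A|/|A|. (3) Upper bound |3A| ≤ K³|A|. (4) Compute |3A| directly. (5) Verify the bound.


|A| = 6.
Step 1: Compute A + A by enumerating all 36 pairs.
A + A = {2, 5, 7, 8, 9, 10, 11, 12, 13, 14, 15, 16, 17, 18}, so |A + A| = 14.
Step 2: Doubling constant K = |A + A|/|A| = 14/6 = 14/6 ≈ 2.3333.
Step 3: Plünnecke-Ruzsa gives |3A| ≤ K³·|A| = (2.3333)³ · 6 ≈ 76.2222.
Step 4: Compute 3A = A + A + A directly by enumerating all triples (a,b,c) ∈ A³; |3A| = 22.
Step 5: Check 22 ≤ 76.2222? Yes ✓.

K = 14/6, Plünnecke-Ruzsa bound K³|A| ≈ 76.2222, |3A| = 22, inequality holds.


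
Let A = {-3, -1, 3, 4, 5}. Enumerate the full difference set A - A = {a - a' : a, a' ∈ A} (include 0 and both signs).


A - A = {a - a' : a, a' ∈ A}.
Compute a - a' for each ordered pair (a, a'):
a = -3: -3--3=0, -3--1=-2, -3-3=-6, -3-4=-7, -3-5=-8
a = -1: -1--3=2, -1--1=0, -1-3=-4, -1-4=-5, -1-5=-6
a = 3: 3--3=6, 3--1=4, 3-3=0, 3-4=-1, 3-5=-2
a = 4: 4--3=7, 4--1=5, 4-3=1, 4-4=0, 4-5=-1
a = 5: 5--3=8, 5--1=6, 5-3=2, 5-4=1, 5-5=0
Collecting distinct values (and noting 0 appears from a-a):
A - A = {-8, -7, -6, -5, -4, -2, -1, 0, 1, 2, 4, 5, 6, 7, 8}
|A - A| = 15

A - A = {-8, -7, -6, -5, -4, -2, -1, 0, 1, 2, 4, 5, 6, 7, 8}


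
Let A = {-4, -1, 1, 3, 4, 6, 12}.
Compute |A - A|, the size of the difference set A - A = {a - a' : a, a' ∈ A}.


A - A = {a - a' : a, a' ∈ A}; |A| = 7.
Bounds: 2|A|-1 ≤ |A - A| ≤ |A|² - |A| + 1, i.e. 13 ≤ |A - A| ≤ 43.
Note: 0 ∈ A - A always (from a - a). The set is symmetric: if d ∈ A - A then -d ∈ A - A.
Enumerate nonzero differences d = a - a' with a > a' (then include -d):
Positive differences: {1, 2, 3, 4, 5, 6, 7, 8, 9, 10, 11, 13, 16}
Full difference set: {0} ∪ (positive diffs) ∪ (negative diffs).
|A - A| = 1 + 2·13 = 27 (matches direct enumeration: 27).

|A - A| = 27


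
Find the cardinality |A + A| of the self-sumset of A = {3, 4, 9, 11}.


A + A = {a + a' : a, a' ∈ A}; |A| = 4.
General bounds: 2|A| - 1 ≤ |A + A| ≤ |A|(|A|+1)/2, i.e. 7 ≤ |A + A| ≤ 10.
Lower bound 2|A|-1 is attained iff A is an arithmetic progression.
Enumerate sums a + a' for a ≤ a' (symmetric, so this suffices):
a = 3: 3+3=6, 3+4=7, 3+9=12, 3+11=14
a = 4: 4+4=8, 4+9=13, 4+11=15
a = 9: 9+9=18, 9+11=20
a = 11: 11+11=22
Distinct sums: {6, 7, 8, 12, 13, 14, 15, 18, 20, 22}
|A + A| = 10

|A + A| = 10


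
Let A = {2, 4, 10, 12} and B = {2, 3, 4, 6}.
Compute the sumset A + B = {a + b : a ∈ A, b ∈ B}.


A + B = {a + b : a ∈ A, b ∈ B}.
Enumerate all |A|·|B| = 4·4 = 16 pairs (a, b) and collect distinct sums.
a = 2: 2+2=4, 2+3=5, 2+4=6, 2+6=8
a = 4: 4+2=6, 4+3=7, 4+4=8, 4+6=10
a = 10: 10+2=12, 10+3=13, 10+4=14, 10+6=16
a = 12: 12+2=14, 12+3=15, 12+4=16, 12+6=18
Collecting distinct sums: A + B = {4, 5, 6, 7, 8, 10, 12, 13, 14, 15, 16, 18}
|A + B| = 12

A + B = {4, 5, 6, 7, 8, 10, 12, 13, 14, 15, 16, 18}


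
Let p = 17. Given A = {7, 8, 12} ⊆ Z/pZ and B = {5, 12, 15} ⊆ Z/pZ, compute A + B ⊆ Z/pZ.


Work in Z/17Z: reduce every sum a + b modulo 17.
Enumerate all 9 pairs:
a = 7: 7+5=12, 7+12=2, 7+15=5
a = 8: 8+5=13, 8+12=3, 8+15=6
a = 12: 12+5=0, 12+12=7, 12+15=10
Distinct residues collected: {0, 2, 3, 5, 6, 7, 10, 12, 13}
|A + B| = 9 (out of 17 total residues).

A + B = {0, 2, 3, 5, 6, 7, 10, 12, 13}


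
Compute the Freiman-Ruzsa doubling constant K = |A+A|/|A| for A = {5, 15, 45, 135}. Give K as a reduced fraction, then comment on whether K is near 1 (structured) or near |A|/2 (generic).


|A| = 4.
Compute A + A by enumerating all 16 pairs.
A + A = {10, 20, 30, 50, 60, 90, 140, 150, 180, 270}, so |A + A| = 10.
K = |A + A| / |A| = 10/4 = 5/2 ≈ 2.5000.
Reference: AP of size 4 gives K = 7/4 ≈ 1.7500; a fully generic set of size 4 gives K ≈ 2.5000.

|A| = 4, |A + A| = 10, K = 10/4 = 5/2.


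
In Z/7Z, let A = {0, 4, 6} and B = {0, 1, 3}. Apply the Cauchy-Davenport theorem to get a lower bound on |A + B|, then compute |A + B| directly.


Cauchy-Davenport: |A + B| ≥ min(p, |A| + |B| - 1) for A, B nonempty in Z/pZ.
|A| = 3, |B| = 3, p = 7.
CD lower bound = min(7, 3 + 3 - 1) = min(7, 5) = 5.
Compute A + B mod 7 directly:
a = 0: 0+0=0, 0+1=1, 0+3=3
a = 4: 4+0=4, 4+1=5, 4+3=0
a = 6: 6+0=6, 6+1=0, 6+3=2
A + B = {0, 1, 2, 3, 4, 5, 6}, so |A + B| = 7.
Verify: 7 ≥ 5? Yes ✓.

CD lower bound = 5, actual |A + B| = 7.


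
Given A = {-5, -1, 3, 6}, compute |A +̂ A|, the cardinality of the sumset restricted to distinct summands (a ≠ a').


Restricted sumset: A +̂ A = {a + a' : a ∈ A, a' ∈ A, a ≠ a'}.
Equivalently, take A + A and drop any sum 2a that is achievable ONLY as a + a for a ∈ A (i.e. sums representable only with equal summands).
Enumerate pairs (a, a') with a < a' (symmetric, so each unordered pair gives one sum; this covers all a ≠ a'):
  -5 + -1 = -6
  -5 + 3 = -2
  -5 + 6 = 1
  -1 + 3 = 2
  -1 + 6 = 5
  3 + 6 = 9
Collected distinct sums: {-6, -2, 1, 2, 5, 9}
|A +̂ A| = 6
(Reference bound: |A +̂ A| ≥ 2|A| - 3 for |A| ≥ 2, with |A| = 4 giving ≥ 5.)

|A +̂ A| = 6


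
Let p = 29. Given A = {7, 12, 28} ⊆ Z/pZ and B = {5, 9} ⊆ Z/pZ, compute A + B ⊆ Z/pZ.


Work in Z/29Z: reduce every sum a + b modulo 29.
Enumerate all 6 pairs:
a = 7: 7+5=12, 7+9=16
a = 12: 12+5=17, 12+9=21
a = 28: 28+5=4, 28+9=8
Distinct residues collected: {4, 8, 12, 16, 17, 21}
|A + B| = 6 (out of 29 total residues).

A + B = {4, 8, 12, 16, 17, 21}


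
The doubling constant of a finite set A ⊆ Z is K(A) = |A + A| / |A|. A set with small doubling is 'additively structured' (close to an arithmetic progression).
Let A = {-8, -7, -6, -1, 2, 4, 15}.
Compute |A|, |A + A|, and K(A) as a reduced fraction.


|A| = 7.
Compute A + A by enumerating all 49 pairs.
A + A = {-16, -15, -14, -13, -12, -9, -8, -7, -6, -5, -4, -3, -2, 1, 3, 4, 6, 7, 8, 9, 14, 17, 19, 30}, so |A + A| = 24.
K = |A + A| / |A| = 24/7 (already in lowest terms) ≈ 3.4286.
Reference: AP of size 7 gives K = 13/7 ≈ 1.8571; a fully generic set of size 7 gives K ≈ 4.0000.

|A| = 7, |A + A| = 24, K = 24/7.


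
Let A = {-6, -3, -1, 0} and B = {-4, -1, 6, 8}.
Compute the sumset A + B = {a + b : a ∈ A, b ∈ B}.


A + B = {a + b : a ∈ A, b ∈ B}.
Enumerate all |A|·|B| = 4·4 = 16 pairs (a, b) and collect distinct sums.
a = -6: -6+-4=-10, -6+-1=-7, -6+6=0, -6+8=2
a = -3: -3+-4=-7, -3+-1=-4, -3+6=3, -3+8=5
a = -1: -1+-4=-5, -1+-1=-2, -1+6=5, -1+8=7
a = 0: 0+-4=-4, 0+-1=-1, 0+6=6, 0+8=8
Collecting distinct sums: A + B = {-10, -7, -5, -4, -2, -1, 0, 2, 3, 5, 6, 7, 8}
|A + B| = 13

A + B = {-10, -7, -5, -4, -2, -1, 0, 2, 3, 5, 6, 7, 8}


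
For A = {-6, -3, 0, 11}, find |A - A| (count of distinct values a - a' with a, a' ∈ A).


A - A = {a - a' : a, a' ∈ A}; |A| = 4.
Bounds: 2|A|-1 ≤ |A - A| ≤ |A|² - |A| + 1, i.e. 7 ≤ |A - A| ≤ 13.
Note: 0 ∈ A - A always (from a - a). The set is symmetric: if d ∈ A - A then -d ∈ A - A.
Enumerate nonzero differences d = a - a' with a > a' (then include -d):
Positive differences: {3, 6, 11, 14, 17}
Full difference set: {0} ∪ (positive diffs) ∪ (negative diffs).
|A - A| = 1 + 2·5 = 11 (matches direct enumeration: 11).

|A - A| = 11


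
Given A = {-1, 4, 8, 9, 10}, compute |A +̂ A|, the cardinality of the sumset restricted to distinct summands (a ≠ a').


Restricted sumset: A +̂ A = {a + a' : a ∈ A, a' ∈ A, a ≠ a'}.
Equivalently, take A + A and drop any sum 2a that is achievable ONLY as a + a for a ∈ A (i.e. sums representable only with equal summands).
Enumerate pairs (a, a') with a < a' (symmetric, so each unordered pair gives one sum; this covers all a ≠ a'):
  -1 + 4 = 3
  -1 + 8 = 7
  -1 + 9 = 8
  -1 + 10 = 9
  4 + 8 = 12
  4 + 9 = 13
  4 + 10 = 14
  8 + 9 = 17
  8 + 10 = 18
  9 + 10 = 19
Collected distinct sums: {3, 7, 8, 9, 12, 13, 14, 17, 18, 19}
|A +̂ A| = 10
(Reference bound: |A +̂ A| ≥ 2|A| - 3 for |A| ≥ 2, with |A| = 5 giving ≥ 7.)

|A +̂ A| = 10


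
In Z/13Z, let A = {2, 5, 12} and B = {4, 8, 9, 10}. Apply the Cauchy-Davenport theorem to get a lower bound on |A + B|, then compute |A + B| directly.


Cauchy-Davenport: |A + B| ≥ min(p, |A| + |B| - 1) for A, B nonempty in Z/pZ.
|A| = 3, |B| = 4, p = 13.
CD lower bound = min(13, 3 + 4 - 1) = min(13, 6) = 6.
Compute A + B mod 13 directly:
a = 2: 2+4=6, 2+8=10, 2+9=11, 2+10=12
a = 5: 5+4=9, 5+8=0, 5+9=1, 5+10=2
a = 12: 12+4=3, 12+8=7, 12+9=8, 12+10=9
A + B = {0, 1, 2, 3, 6, 7, 8, 9, 10, 11, 12}, so |A + B| = 11.
Verify: 11 ≥ 6? Yes ✓.

CD lower bound = 6, actual |A + B| = 11.


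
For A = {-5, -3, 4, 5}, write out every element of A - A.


A - A = {a - a' : a, a' ∈ A}.
Compute a - a' for each ordered pair (a, a'):
a = -5: -5--5=0, -5--3=-2, -5-4=-9, -5-5=-10
a = -3: -3--5=2, -3--3=0, -3-4=-7, -3-5=-8
a = 4: 4--5=9, 4--3=7, 4-4=0, 4-5=-1
a = 5: 5--5=10, 5--3=8, 5-4=1, 5-5=0
Collecting distinct values (and noting 0 appears from a-a):
A - A = {-10, -9, -8, -7, -2, -1, 0, 1, 2, 7, 8, 9, 10}
|A - A| = 13

A - A = {-10, -9, -8, -7, -2, -1, 0, 1, 2, 7, 8, 9, 10}


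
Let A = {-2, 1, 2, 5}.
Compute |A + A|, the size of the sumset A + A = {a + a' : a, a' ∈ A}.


A + A = {a + a' : a, a' ∈ A}; |A| = 4.
General bounds: 2|A| - 1 ≤ |A + A| ≤ |A|(|A|+1)/2, i.e. 7 ≤ |A + A| ≤ 10.
Lower bound 2|A|-1 is attained iff A is an arithmetic progression.
Enumerate sums a + a' for a ≤ a' (symmetric, so this suffices):
a = -2: -2+-2=-4, -2+1=-1, -2+2=0, -2+5=3
a = 1: 1+1=2, 1+2=3, 1+5=6
a = 2: 2+2=4, 2+5=7
a = 5: 5+5=10
Distinct sums: {-4, -1, 0, 2, 3, 4, 6, 7, 10}
|A + A| = 9

|A + A| = 9


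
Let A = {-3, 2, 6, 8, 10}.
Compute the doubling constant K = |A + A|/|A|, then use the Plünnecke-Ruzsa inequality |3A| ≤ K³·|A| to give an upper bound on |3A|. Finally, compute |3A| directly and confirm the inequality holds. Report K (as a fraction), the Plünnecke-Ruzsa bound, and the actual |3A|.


|A| = 5.
Step 1: Compute A + A by enumerating all 25 pairs.
A + A = {-6, -1, 3, 4, 5, 7, 8, 10, 12, 14, 16, 18, 20}, so |A + A| = 13.
Step 2: Doubling constant K = |A + A|/|A| = 13/5 = 13/5 ≈ 2.6000.
Step 3: Plünnecke-Ruzsa gives |3A| ≤ K³·|A| = (2.6000)³ · 5 ≈ 87.8800.
Step 4: Compute 3A = A + A + A directly by enumerating all triples (a,b,c) ∈ A³; |3A| = 25.
Step 5: Check 25 ≤ 87.8800? Yes ✓.

K = 13/5, Plünnecke-Ruzsa bound K³|A| ≈ 87.8800, |3A| = 25, inequality holds.


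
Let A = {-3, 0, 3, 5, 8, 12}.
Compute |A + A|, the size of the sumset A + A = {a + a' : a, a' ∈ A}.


A + A = {a + a' : a, a' ∈ A}; |A| = 6.
General bounds: 2|A| - 1 ≤ |A + A| ≤ |A|(|A|+1)/2, i.e. 11 ≤ |A + A| ≤ 21.
Lower bound 2|A|-1 is attained iff A is an arithmetic progression.
Enumerate sums a + a' for a ≤ a' (symmetric, so this suffices):
a = -3: -3+-3=-6, -3+0=-3, -3+3=0, -3+5=2, -3+8=5, -3+12=9
a = 0: 0+0=0, 0+3=3, 0+5=5, 0+8=8, 0+12=12
a = 3: 3+3=6, 3+5=8, 3+8=11, 3+12=15
a = 5: 5+5=10, 5+8=13, 5+12=17
a = 8: 8+8=16, 8+12=20
a = 12: 12+12=24
Distinct sums: {-6, -3, 0, 2, 3, 5, 6, 8, 9, 10, 11, 12, 13, 15, 16, 17, 20, 24}
|A + A| = 18

|A + A| = 18


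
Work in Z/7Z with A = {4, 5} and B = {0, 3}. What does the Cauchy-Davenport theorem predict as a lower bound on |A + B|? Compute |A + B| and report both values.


Cauchy-Davenport: |A + B| ≥ min(p, |A| + |B| - 1) for A, B nonempty in Z/pZ.
|A| = 2, |B| = 2, p = 7.
CD lower bound = min(7, 2 + 2 - 1) = min(7, 3) = 3.
Compute A + B mod 7 directly:
a = 4: 4+0=4, 4+3=0
a = 5: 5+0=5, 5+3=1
A + B = {0, 1, 4, 5}, so |A + B| = 4.
Verify: 4 ≥ 3? Yes ✓.

CD lower bound = 3, actual |A + B| = 4.


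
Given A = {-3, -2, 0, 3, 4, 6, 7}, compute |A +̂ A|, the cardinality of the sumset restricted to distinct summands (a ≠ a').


Restricted sumset: A +̂ A = {a + a' : a ∈ A, a' ∈ A, a ≠ a'}.
Equivalently, take A + A and drop any sum 2a that is achievable ONLY as a + a for a ∈ A (i.e. sums representable only with equal summands).
Enumerate pairs (a, a') with a < a' (symmetric, so each unordered pair gives one sum; this covers all a ≠ a'):
  -3 + -2 = -5
  -3 + 0 = -3
  -3 + 3 = 0
  -3 + 4 = 1
  -3 + 6 = 3
  -3 + 7 = 4
  -2 + 0 = -2
  -2 + 3 = 1
  -2 + 4 = 2
  -2 + 6 = 4
  -2 + 7 = 5
  0 + 3 = 3
  0 + 4 = 4
  0 + 6 = 6
  0 + 7 = 7
  3 + 4 = 7
  3 + 6 = 9
  3 + 7 = 10
  4 + 6 = 10
  4 + 7 = 11
  6 + 7 = 13
Collected distinct sums: {-5, -3, -2, 0, 1, 2, 3, 4, 5, 6, 7, 9, 10, 11, 13}
|A +̂ A| = 15
(Reference bound: |A +̂ A| ≥ 2|A| - 3 for |A| ≥ 2, with |A| = 7 giving ≥ 11.)

|A +̂ A| = 15


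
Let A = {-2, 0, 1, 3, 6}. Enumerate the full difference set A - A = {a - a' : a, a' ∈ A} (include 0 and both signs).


A - A = {a - a' : a, a' ∈ A}.
Compute a - a' for each ordered pair (a, a'):
a = -2: -2--2=0, -2-0=-2, -2-1=-3, -2-3=-5, -2-6=-8
a = 0: 0--2=2, 0-0=0, 0-1=-1, 0-3=-3, 0-6=-6
a = 1: 1--2=3, 1-0=1, 1-1=0, 1-3=-2, 1-6=-5
a = 3: 3--2=5, 3-0=3, 3-1=2, 3-3=0, 3-6=-3
a = 6: 6--2=8, 6-0=6, 6-1=5, 6-3=3, 6-6=0
Collecting distinct values (and noting 0 appears from a-a):
A - A = {-8, -6, -5, -3, -2, -1, 0, 1, 2, 3, 5, 6, 8}
|A - A| = 13

A - A = {-8, -6, -5, -3, -2, -1, 0, 1, 2, 3, 5, 6, 8}


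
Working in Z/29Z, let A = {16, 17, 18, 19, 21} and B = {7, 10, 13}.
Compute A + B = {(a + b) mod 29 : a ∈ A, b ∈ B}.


Work in Z/29Z: reduce every sum a + b modulo 29.
Enumerate all 15 pairs:
a = 16: 16+7=23, 16+10=26, 16+13=0
a = 17: 17+7=24, 17+10=27, 17+13=1
a = 18: 18+7=25, 18+10=28, 18+13=2
a = 19: 19+7=26, 19+10=0, 19+13=3
a = 21: 21+7=28, 21+10=2, 21+13=5
Distinct residues collected: {0, 1, 2, 3, 5, 23, 24, 25, 26, 27, 28}
|A + B| = 11 (out of 29 total residues).

A + B = {0, 1, 2, 3, 5, 23, 24, 25, 26, 27, 28}


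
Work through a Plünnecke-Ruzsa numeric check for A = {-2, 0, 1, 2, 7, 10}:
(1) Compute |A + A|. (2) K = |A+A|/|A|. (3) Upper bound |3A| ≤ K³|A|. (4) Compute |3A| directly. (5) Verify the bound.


|A| = 6.
Step 1: Compute A + A by enumerating all 36 pairs.
A + A = {-4, -2, -1, 0, 1, 2, 3, 4, 5, 7, 8, 9, 10, 11, 12, 14, 17, 20}, so |A + A| = 18.
Step 2: Doubling constant K = |A + A|/|A| = 18/6 = 18/6 ≈ 3.0000.
Step 3: Plünnecke-Ruzsa gives |3A| ≤ K³·|A| = (3.0000)³ · 6 ≈ 162.0000.
Step 4: Compute 3A = A + A + A directly by enumerating all triples (a,b,c) ∈ A³; |3A| = 31.
Step 5: Check 31 ≤ 162.0000? Yes ✓.

K = 18/6, Plünnecke-Ruzsa bound K³|A| ≈ 162.0000, |3A| = 31, inequality holds.


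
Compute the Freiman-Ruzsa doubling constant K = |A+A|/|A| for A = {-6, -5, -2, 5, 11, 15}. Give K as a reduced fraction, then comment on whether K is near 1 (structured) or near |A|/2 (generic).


|A| = 6.
Compute A + A by enumerating all 36 pairs.
A + A = {-12, -11, -10, -8, -7, -4, -1, 0, 3, 5, 6, 9, 10, 13, 16, 20, 22, 26, 30}, so |A + A| = 19.
K = |A + A| / |A| = 19/6 (already in lowest terms) ≈ 3.1667.
Reference: AP of size 6 gives K = 11/6 ≈ 1.8333; a fully generic set of size 6 gives K ≈ 3.5000.

|A| = 6, |A + A| = 19, K = 19/6.


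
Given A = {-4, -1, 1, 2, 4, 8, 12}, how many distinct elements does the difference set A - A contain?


A - A = {a - a' : a, a' ∈ A}; |A| = 7.
Bounds: 2|A|-1 ≤ |A - A| ≤ |A|² - |A| + 1, i.e. 13 ≤ |A - A| ≤ 43.
Note: 0 ∈ A - A always (from a - a). The set is symmetric: if d ∈ A - A then -d ∈ A - A.
Enumerate nonzero differences d = a - a' with a > a' (then include -d):
Positive differences: {1, 2, 3, 4, 5, 6, 7, 8, 9, 10, 11, 12, 13, 16}
Full difference set: {0} ∪ (positive diffs) ∪ (negative diffs).
|A - A| = 1 + 2·14 = 29 (matches direct enumeration: 29).

|A - A| = 29


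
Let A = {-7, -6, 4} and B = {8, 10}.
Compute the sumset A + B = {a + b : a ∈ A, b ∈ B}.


A + B = {a + b : a ∈ A, b ∈ B}.
Enumerate all |A|·|B| = 3·2 = 6 pairs (a, b) and collect distinct sums.
a = -7: -7+8=1, -7+10=3
a = -6: -6+8=2, -6+10=4
a = 4: 4+8=12, 4+10=14
Collecting distinct sums: A + B = {1, 2, 3, 4, 12, 14}
|A + B| = 6

A + B = {1, 2, 3, 4, 12, 14}


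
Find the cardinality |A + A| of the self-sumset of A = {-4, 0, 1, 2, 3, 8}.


A + A = {a + a' : a, a' ∈ A}; |A| = 6.
General bounds: 2|A| - 1 ≤ |A + A| ≤ |A|(|A|+1)/2, i.e. 11 ≤ |A + A| ≤ 21.
Lower bound 2|A|-1 is attained iff A is an arithmetic progression.
Enumerate sums a + a' for a ≤ a' (symmetric, so this suffices):
a = -4: -4+-4=-8, -4+0=-4, -4+1=-3, -4+2=-2, -4+3=-1, -4+8=4
a = 0: 0+0=0, 0+1=1, 0+2=2, 0+3=3, 0+8=8
a = 1: 1+1=2, 1+2=3, 1+3=4, 1+8=9
a = 2: 2+2=4, 2+3=5, 2+8=10
a = 3: 3+3=6, 3+8=11
a = 8: 8+8=16
Distinct sums: {-8, -4, -3, -2, -1, 0, 1, 2, 3, 4, 5, 6, 8, 9, 10, 11, 16}
|A + A| = 17

|A + A| = 17


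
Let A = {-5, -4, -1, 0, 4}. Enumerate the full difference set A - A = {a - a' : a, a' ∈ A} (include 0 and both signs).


A - A = {a - a' : a, a' ∈ A}.
Compute a - a' for each ordered pair (a, a'):
a = -5: -5--5=0, -5--4=-1, -5--1=-4, -5-0=-5, -5-4=-9
a = -4: -4--5=1, -4--4=0, -4--1=-3, -4-0=-4, -4-4=-8
a = -1: -1--5=4, -1--4=3, -1--1=0, -1-0=-1, -1-4=-5
a = 0: 0--5=5, 0--4=4, 0--1=1, 0-0=0, 0-4=-4
a = 4: 4--5=9, 4--4=8, 4--1=5, 4-0=4, 4-4=0
Collecting distinct values (and noting 0 appears from a-a):
A - A = {-9, -8, -5, -4, -3, -1, 0, 1, 3, 4, 5, 8, 9}
|A - A| = 13

A - A = {-9, -8, -5, -4, -3, -1, 0, 1, 3, 4, 5, 8, 9}


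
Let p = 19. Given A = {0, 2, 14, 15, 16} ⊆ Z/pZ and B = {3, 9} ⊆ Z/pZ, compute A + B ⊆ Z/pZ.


Work in Z/19Z: reduce every sum a + b modulo 19.
Enumerate all 10 pairs:
a = 0: 0+3=3, 0+9=9
a = 2: 2+3=5, 2+9=11
a = 14: 14+3=17, 14+9=4
a = 15: 15+3=18, 15+9=5
a = 16: 16+3=0, 16+9=6
Distinct residues collected: {0, 3, 4, 5, 6, 9, 11, 17, 18}
|A + B| = 9 (out of 19 total residues).

A + B = {0, 3, 4, 5, 6, 9, 11, 17, 18}


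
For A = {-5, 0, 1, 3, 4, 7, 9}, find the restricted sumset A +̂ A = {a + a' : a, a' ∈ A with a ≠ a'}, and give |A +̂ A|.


Restricted sumset: A +̂ A = {a + a' : a ∈ A, a' ∈ A, a ≠ a'}.
Equivalently, take A + A and drop any sum 2a that is achievable ONLY as a + a for a ∈ A (i.e. sums representable only with equal summands).
Enumerate pairs (a, a') with a < a' (symmetric, so each unordered pair gives one sum; this covers all a ≠ a'):
  -5 + 0 = -5
  -5 + 1 = -4
  -5 + 3 = -2
  -5 + 4 = -1
  -5 + 7 = 2
  -5 + 9 = 4
  0 + 1 = 1
  0 + 3 = 3
  0 + 4 = 4
  0 + 7 = 7
  0 + 9 = 9
  1 + 3 = 4
  1 + 4 = 5
  1 + 7 = 8
  1 + 9 = 10
  3 + 4 = 7
  3 + 7 = 10
  3 + 9 = 12
  4 + 7 = 11
  4 + 9 = 13
  7 + 9 = 16
Collected distinct sums: {-5, -4, -2, -1, 1, 2, 3, 4, 5, 7, 8, 9, 10, 11, 12, 13, 16}
|A +̂ A| = 17
(Reference bound: |A +̂ A| ≥ 2|A| - 3 for |A| ≥ 2, with |A| = 7 giving ≥ 11.)

|A +̂ A| = 17
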